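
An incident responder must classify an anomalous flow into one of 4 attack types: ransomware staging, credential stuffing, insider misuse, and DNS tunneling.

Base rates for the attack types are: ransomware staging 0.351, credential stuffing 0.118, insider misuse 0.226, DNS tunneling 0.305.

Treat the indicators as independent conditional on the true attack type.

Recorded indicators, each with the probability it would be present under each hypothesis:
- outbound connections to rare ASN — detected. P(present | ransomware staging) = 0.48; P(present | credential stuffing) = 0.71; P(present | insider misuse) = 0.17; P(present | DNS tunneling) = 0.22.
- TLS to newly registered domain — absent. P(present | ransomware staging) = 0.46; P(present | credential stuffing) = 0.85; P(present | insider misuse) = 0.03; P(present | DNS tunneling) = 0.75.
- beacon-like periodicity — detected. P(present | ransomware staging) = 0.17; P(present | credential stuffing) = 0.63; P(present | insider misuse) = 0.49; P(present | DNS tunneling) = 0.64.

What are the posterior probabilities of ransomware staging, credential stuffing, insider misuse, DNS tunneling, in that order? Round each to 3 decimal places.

0.295, 0.151, 0.349, 0.205

By Bayes' rule with conditional independence, the unnormalized weight for each hypothesis is prior × ∏ likelihoods (using 1 − P(present | H) for each absent indicator):
  ransomware staging: 0.351 × 0.48 × (1 − 0.46) × 0.17 = 0.015466
  credential stuffing: 0.118 × 0.71 × (1 − 0.85) × 0.63 = 0.0079172
  insider misuse: 0.226 × 0.17 × (1 − 0.03) × 0.49 = 0.018261
  DNS tunneling: 0.305 × 0.22 × (1 − 0.75) × 0.64 = 0.010736
The unnormalized weights sum to 0.052381.
P(ransomware staging | evidence) = 0.015466 / 0.052381 ≈ 0.295
P(credential stuffing | evidence) = 0.0079172 / 0.052381 ≈ 0.151
P(insider misuse | evidence) = 0.018261 / 0.052381 ≈ 0.349
P(DNS tunneling | evidence) = 0.010736 / 0.052381 ≈ 0.205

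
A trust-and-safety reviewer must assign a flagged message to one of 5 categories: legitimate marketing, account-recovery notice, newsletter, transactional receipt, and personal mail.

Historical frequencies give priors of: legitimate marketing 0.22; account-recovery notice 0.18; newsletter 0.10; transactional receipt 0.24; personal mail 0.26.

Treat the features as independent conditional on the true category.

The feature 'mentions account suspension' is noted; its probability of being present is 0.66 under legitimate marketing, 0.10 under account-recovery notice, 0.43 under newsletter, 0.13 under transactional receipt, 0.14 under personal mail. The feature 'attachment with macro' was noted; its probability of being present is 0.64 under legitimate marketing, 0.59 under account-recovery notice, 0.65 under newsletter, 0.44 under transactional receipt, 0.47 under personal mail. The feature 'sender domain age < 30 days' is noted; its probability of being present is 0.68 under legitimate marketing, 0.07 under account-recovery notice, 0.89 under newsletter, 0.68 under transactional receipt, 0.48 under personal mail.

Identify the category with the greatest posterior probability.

Multiply each prior by the joint likelihood of the feature pattern:
  legitimate marketing: 0.22 × 0.66 × 0.64 × 0.68 = 0.063191
  account-recovery notice: 0.18 × 0.10 × 0.59 × 0.07 = 0.0007434
  newsletter: 0.10 × 0.43 × 0.65 × 0.89 = 0.024876
  transactional receipt: 0.24 × 0.13 × 0.44 × 0.68 = 0.009335
  personal mail: 0.26 × 0.14 × 0.47 × 0.48 = 0.0082118
The unnormalized weights sum to 0.10636.
P(legitimate marketing | evidence) ≈ 0.063191 / 0.10636 ≈ 0.594
P(account-recovery notice | evidence) ≈ 0.0007434 / 0.10636 ≈ 0.007
P(newsletter | evidence) ≈ 0.024876 / 0.10636 ≈ 0.234
P(transactional receipt | evidence) ≈ 0.009335 / 0.10636 ≈ 0.088
P(personal mail | evidence) ≈ 0.0082118 / 0.10636 ≈ 0.077
The largest is 0.594, so legitimate marketing is most probable.

legitimate marketing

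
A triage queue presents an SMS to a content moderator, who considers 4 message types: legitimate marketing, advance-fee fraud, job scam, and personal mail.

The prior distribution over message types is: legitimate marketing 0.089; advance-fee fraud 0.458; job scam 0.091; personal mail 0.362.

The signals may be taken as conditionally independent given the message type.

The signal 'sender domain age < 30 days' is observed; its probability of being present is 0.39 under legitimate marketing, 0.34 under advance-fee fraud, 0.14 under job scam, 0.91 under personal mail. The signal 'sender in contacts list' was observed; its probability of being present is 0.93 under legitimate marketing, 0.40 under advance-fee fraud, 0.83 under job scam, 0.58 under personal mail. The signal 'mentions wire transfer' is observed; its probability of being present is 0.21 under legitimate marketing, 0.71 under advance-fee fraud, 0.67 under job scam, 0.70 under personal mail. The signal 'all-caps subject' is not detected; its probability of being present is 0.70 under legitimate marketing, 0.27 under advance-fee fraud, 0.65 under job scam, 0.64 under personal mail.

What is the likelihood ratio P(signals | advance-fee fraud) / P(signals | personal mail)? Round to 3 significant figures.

Joint likelihood of the signal pattern under each hypothesis (using 1 − P(present | H) for each absent signal):
  advance-fee fraud: 0.34 × 0.40 × 0.71 × (1 − 0.27) = 0.070489
  personal mail: 0.91 × 0.58 × 0.70 × (1 − 0.64) = 0.13301
Bayes factor = 0.070489 / 0.13301 ≈ 0.530

0.530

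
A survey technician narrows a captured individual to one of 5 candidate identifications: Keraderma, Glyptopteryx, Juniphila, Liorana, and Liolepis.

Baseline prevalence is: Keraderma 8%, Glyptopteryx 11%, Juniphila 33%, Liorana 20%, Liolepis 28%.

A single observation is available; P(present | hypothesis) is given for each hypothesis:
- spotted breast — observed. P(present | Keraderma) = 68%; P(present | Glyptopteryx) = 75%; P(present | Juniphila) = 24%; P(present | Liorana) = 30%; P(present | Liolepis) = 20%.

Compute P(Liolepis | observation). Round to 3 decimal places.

By Bayes' rule, the unnormalized weight for each hypothesis is prior × likelihood:
  Keraderma: 0.08 × 0.68 = 0.0544
  Glyptopteryx: 0.11 × 0.75 = 0.0825
  Juniphila: 0.33 × 0.24 = 0.0792
  Liorana: 0.20 × 0.30 = 0.06
  Liolepis: 0.28 × 0.20 = 0.056
Marginal likelihood of the evidence = 0.3321.
P(Liolepis | evidence) = 0.056 / 0.3321 ≈ 0.169.

0.169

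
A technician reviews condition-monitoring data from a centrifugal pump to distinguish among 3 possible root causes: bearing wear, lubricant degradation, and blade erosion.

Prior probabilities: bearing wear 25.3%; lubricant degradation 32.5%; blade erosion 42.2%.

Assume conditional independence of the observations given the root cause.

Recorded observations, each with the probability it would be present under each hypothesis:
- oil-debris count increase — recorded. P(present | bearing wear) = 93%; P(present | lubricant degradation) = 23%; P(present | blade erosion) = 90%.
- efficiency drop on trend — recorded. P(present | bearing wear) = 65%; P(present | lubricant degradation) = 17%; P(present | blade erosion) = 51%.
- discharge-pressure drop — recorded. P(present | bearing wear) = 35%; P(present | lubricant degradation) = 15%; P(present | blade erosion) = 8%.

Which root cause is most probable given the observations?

bearing wear

By Bayes' rule with conditional independence, the unnormalized weight for each hypothesis is prior × ∏ likelihoods:
  bearing wear: 0.253 × 0.93 × 0.65 × 0.35 = 0.053528
  lubricant degradation: 0.325 × 0.23 × 0.17 × 0.15 = 0.0019061
  blade erosion: 0.422 × 0.90 × 0.51 × 0.08 = 0.015496
The unnormalized weights sum to 0.07093.
P(bearing wear | evidence) ≈ 0.053528 / 0.07093 ≈ 0.755
P(lubricant degradation | evidence) ≈ 0.0019061 / 0.07093 ≈ 0.027
P(blade erosion | evidence) ≈ 0.015496 / 0.07093 ≈ 0.218
The largest is 0.755, so bearing wear is most probable.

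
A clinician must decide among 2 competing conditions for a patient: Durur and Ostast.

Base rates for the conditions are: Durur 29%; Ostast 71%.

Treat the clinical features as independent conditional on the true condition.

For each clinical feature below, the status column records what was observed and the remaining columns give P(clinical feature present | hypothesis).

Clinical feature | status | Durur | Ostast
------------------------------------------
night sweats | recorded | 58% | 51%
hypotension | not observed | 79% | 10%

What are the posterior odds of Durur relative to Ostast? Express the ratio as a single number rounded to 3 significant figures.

0.108

Posterior odds equal prior odds times the likelihood ratio; only the two competing hypotheses matter (using 1 − P(present | H) for each absent clinical feature).
  Durur: 0.29 × 0.58 × (1 − 0.79) = 0.035322
  Ostast: 0.71 × 0.51 × (1 − 0.10) = 0.32589
Posterior odds = 0.035322 / 0.32589 ≈ 0.108.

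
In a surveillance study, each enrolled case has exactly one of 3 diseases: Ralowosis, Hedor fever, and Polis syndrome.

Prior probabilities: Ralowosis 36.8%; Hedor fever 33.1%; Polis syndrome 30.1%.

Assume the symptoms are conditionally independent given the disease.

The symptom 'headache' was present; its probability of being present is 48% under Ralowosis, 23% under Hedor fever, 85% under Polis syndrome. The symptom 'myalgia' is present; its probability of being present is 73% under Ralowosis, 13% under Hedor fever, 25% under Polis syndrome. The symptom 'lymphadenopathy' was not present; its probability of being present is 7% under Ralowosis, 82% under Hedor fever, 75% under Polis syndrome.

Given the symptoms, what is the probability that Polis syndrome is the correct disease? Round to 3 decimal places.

0.116

For each hypothesis, the unnormalized posterior weight is prior × product of the symptom likelihoods (using 1 − P(present | H) for each absent symptom):
  Ralowosis: 0.368 × 0.48 × 0.73 × (1 − 0.07) = 0.11992
  Hedor fever: 0.331 × 0.23 × 0.13 × (1 − 0.82) = 0.0017814
  Polis syndrome: 0.301 × 0.85 × 0.25 × (1 − 0.75) = 0.015991
Normalizing constant Z = 0.11992 + 0.0017814 + 0.015991 = 0.13769.
P(Polis syndrome | evidence) = 0.015991 / 0.13769 ≈ 0.116.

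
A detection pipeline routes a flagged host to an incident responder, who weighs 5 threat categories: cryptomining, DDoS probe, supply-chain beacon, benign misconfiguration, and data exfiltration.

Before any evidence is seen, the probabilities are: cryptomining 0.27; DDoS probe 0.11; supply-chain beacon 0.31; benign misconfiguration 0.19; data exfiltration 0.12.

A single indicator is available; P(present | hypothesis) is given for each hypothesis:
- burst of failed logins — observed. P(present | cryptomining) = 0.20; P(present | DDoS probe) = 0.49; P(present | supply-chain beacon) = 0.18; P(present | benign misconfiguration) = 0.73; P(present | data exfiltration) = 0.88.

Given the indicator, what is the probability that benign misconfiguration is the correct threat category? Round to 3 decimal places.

Multiply each prior by the likelihood of the indicator:
  cryptomining: 0.27 × 0.20 = 0.054
  DDoS probe: 0.11 × 0.49 = 0.0539
  supply-chain beacon: 0.31 × 0.18 = 0.0558
  benign misconfiguration: 0.19 × 0.73 = 0.1387
  data exfiltration: 0.12 × 0.88 = 0.1056
Normalizing constant Z = 0.054 + 0.0539 + 0.0558 + 0.1387 + 0.1056 = 0.408.
P(benign misconfiguration | evidence) = 0.1387 / 0.408 ≈ 0.340.

0.340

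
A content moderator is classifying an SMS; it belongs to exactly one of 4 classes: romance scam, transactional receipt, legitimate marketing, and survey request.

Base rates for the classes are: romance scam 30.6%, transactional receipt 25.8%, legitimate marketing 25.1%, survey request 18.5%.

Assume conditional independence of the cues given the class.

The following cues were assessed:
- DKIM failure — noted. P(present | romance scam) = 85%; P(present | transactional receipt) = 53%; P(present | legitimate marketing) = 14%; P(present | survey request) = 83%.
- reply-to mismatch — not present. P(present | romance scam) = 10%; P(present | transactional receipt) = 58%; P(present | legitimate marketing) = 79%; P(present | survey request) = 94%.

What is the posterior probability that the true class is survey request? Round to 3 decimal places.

0.030

Multiply each prior by the joint likelihood of the cue pattern (using 1 − P(present | H) for each absent cue):
  romance scam: 0.306 × 0.85 × (1 − 0.10) = 0.23409
  transactional receipt: 0.258 × 0.53 × (1 − 0.58) = 0.057431
  legitimate marketing: 0.251 × 0.14 × (1 − 0.79) = 0.0073794
  survey request: 0.185 × 0.83 × (1 − 0.94) = 0.009213
Normalizing constant Z = 0.23409 + 0.057431 + 0.0073794 + 0.009213 = 0.30811.
P(survey request | evidence) = 0.009213 / 0.30811 ≈ 0.030.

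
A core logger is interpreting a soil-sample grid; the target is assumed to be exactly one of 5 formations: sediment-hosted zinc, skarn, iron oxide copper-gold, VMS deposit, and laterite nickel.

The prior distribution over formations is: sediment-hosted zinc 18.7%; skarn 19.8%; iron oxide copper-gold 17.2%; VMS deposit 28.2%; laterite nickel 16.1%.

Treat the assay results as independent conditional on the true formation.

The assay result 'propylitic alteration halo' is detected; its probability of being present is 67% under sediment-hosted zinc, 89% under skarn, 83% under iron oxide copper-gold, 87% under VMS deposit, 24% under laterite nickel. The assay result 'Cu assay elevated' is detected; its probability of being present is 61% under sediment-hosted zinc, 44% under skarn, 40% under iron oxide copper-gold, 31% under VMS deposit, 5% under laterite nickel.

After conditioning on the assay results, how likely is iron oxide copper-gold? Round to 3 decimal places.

0.198

For each hypothesis, the unnormalized posterior weight is prior × product of the assay result likelihoods:
  sediment-hosted zinc: 0.187 × 0.67 × 0.61 = 0.076427
  skarn: 0.198 × 0.89 × 0.44 = 0.077537
  iron oxide copper-gold: 0.172 × 0.83 × 0.40 = 0.057104
  VMS deposit: 0.282 × 0.87 × 0.31 = 0.076055
  laterite nickel: 0.161 × 0.24 × 0.05 = 0.001932
Marginal likelihood of the evidence = 0.28906.
P(iron oxide copper-gold | evidence) = 0.057104 / 0.28906 ≈ 0.198.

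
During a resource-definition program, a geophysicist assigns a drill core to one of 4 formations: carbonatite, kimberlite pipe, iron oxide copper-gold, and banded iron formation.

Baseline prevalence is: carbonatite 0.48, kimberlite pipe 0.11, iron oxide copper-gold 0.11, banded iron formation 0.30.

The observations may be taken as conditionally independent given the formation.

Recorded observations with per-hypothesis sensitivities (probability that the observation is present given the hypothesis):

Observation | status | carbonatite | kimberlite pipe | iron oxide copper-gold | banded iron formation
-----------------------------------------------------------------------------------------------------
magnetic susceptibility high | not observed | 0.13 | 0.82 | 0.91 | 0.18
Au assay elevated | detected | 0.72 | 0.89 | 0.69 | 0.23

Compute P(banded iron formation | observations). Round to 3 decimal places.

For each hypothesis, the unnormalized posterior weight is prior × product of the observation likelihoods (using 1 − P(present | H) for each absent observation):
  carbonatite: 0.48 × (1 − 0.13) × 0.72 = 0.30067
  kimberlite pipe: 0.11 × (1 − 0.82) × 0.89 = 0.017622
  iron oxide copper-gold: 0.11 × (1 − 0.91) × 0.69 = 0.006831
  banded iron formation: 0.30 × (1 − 0.18) × 0.23 = 0.05658
Normalizing constant Z = 0.30067 + 0.017622 + 0.006831 + 0.05658 = 0.38171.
P(banded iron formation | evidence) = 0.05658 / 0.38171 ≈ 0.148.

0.148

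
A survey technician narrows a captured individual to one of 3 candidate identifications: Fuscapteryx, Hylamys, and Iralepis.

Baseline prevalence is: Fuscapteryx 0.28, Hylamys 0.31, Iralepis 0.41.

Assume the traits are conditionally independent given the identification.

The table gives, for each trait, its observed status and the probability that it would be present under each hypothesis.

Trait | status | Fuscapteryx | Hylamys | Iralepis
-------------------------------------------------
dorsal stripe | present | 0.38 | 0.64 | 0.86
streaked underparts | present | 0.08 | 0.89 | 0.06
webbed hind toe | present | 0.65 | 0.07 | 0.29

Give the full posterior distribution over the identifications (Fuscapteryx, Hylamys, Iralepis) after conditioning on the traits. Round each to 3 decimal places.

For each hypothesis, the unnormalized posterior weight is prior × product of the trait likelihoods:
  Fuscapteryx: 0.28 × 0.38 × 0.08 × 0.65 = 0.0055328
  Hylamys: 0.31 × 0.64 × 0.89 × 0.07 = 0.01236
  Iralepis: 0.41 × 0.86 × 0.06 × 0.29 = 0.0061352
The unnormalized weights sum to 0.024028.
P(Fuscapteryx | evidence) = 0.0055328 / 0.024028 ≈ 0.230
P(Hylamys | evidence) = 0.01236 / 0.024028 ≈ 0.514
P(Iralepis | evidence) = 0.0061352 / 0.024028 ≈ 0.255

0.230, 0.514, 0.255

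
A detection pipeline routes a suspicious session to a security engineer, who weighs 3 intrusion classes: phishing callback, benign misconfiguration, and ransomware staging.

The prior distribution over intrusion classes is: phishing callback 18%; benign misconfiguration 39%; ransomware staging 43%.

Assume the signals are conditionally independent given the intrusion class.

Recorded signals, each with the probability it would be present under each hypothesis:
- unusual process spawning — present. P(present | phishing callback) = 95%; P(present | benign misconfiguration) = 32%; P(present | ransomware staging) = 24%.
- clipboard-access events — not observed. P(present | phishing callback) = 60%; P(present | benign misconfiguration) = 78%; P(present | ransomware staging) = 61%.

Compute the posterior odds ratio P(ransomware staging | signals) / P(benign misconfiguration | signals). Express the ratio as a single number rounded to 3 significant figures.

Unnormalized posterior weight (prior times the signal likelihoods) for each of the two hypotheses (using 1 − P(present | H) for each absent signal):
  ransomware staging: 0.43 × 0.24 × (1 − 0.61) = 0.040248
  benign misconfiguration: 0.39 × 0.32 × (1 − 0.78) = 0.027456
Odds(ransomware staging : benign misconfiguration) = 0.040248 / 0.027456 ≈ 1.47.

1.47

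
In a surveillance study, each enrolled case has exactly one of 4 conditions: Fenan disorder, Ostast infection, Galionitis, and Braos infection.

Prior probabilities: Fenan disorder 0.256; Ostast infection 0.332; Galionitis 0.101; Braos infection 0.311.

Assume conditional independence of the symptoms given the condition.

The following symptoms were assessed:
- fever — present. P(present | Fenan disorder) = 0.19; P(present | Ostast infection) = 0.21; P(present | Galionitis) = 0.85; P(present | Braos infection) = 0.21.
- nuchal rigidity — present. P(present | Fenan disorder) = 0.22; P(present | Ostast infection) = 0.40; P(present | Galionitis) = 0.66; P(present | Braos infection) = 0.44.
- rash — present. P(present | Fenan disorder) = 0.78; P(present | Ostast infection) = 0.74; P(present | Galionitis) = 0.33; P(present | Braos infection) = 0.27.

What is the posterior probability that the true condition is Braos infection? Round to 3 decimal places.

By Bayes' rule with conditional independence, the unnormalized weight for each hypothesis is prior × ∏ likelihoods:
  Fenan disorder: 0.256 × 0.19 × 0.22 × 0.78 = 0.0083466
  Ostast infection: 0.332 × 0.21 × 0.40 × 0.74 = 0.020637
  Galionitis: 0.101 × 0.85 × 0.66 × 0.33 = 0.018698
  Braos infection: 0.311 × 0.21 × 0.44 × 0.27 = 0.0077588
Marginal likelihood of the evidence = 0.055441.
P(Braos infection | evidence) = 0.0077588 / 0.055441 ≈ 0.140.

0.140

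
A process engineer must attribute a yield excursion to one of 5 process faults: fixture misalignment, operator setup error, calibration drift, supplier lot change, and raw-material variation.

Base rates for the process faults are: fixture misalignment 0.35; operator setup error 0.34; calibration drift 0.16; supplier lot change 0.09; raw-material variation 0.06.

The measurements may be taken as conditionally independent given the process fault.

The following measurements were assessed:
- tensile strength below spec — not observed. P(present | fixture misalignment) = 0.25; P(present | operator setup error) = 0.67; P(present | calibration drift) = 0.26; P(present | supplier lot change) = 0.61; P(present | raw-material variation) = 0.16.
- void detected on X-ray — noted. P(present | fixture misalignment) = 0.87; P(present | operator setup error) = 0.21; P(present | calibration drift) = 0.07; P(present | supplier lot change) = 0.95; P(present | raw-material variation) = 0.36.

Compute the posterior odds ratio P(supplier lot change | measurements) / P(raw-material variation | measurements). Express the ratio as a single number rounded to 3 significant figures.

The normalizing constant cancels in an odds ratio, so compute prior × likelihood for the two hypotheses only (using 1 − P(present | H) for each absent measurement):
  supplier lot change: 0.09 × (1 − 0.61) × 0.95 = 0.033345
  raw-material variation: 0.06 × (1 − 0.16) × 0.36 = 0.018144
Odds(supplier lot change : raw-material variation) = 0.033345 / 0.018144 ≈ 1.84.

1.84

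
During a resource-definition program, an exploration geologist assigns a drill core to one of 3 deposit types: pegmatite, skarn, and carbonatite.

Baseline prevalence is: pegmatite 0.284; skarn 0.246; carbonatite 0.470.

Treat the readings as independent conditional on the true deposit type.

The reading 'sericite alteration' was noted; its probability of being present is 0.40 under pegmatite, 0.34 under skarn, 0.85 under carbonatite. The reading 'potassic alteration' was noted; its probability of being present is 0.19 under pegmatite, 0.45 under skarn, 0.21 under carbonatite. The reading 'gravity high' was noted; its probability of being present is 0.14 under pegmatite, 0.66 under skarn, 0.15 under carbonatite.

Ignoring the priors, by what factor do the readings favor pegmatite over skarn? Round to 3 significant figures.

0.105

Take the product of per-reading likelihoods under each hypothesis, then divide.
  pegmatite: 0.40 × 0.19 × 0.14 = 0.01064
  skarn: 0.34 × 0.45 × 0.66 = 0.10098
Bayes factor = 0.01064 / 0.10098 ≈ 0.105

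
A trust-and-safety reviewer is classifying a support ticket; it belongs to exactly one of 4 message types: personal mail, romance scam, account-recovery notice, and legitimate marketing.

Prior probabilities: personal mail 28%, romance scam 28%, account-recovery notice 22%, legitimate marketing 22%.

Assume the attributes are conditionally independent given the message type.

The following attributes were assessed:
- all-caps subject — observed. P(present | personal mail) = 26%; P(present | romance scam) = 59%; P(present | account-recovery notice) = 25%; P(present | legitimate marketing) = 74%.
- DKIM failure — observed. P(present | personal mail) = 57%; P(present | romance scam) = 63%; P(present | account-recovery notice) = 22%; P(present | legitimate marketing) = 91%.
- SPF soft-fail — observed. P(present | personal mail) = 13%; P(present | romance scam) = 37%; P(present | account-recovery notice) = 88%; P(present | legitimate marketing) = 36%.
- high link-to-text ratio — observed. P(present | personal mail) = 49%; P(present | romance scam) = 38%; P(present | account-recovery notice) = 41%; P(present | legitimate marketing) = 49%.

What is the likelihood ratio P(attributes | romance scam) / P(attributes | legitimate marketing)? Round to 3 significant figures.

Take the product of per-attribute likelihoods under each hypothesis, then divide.
  romance scam: 0.59 × 0.63 × 0.37 × 0.38 = 0.052261
  legitimate marketing: 0.74 × 0.91 × 0.36 × 0.49 = 0.11879
Bayes factor = 0.052261 / 0.11879 ≈ 0.440

0.440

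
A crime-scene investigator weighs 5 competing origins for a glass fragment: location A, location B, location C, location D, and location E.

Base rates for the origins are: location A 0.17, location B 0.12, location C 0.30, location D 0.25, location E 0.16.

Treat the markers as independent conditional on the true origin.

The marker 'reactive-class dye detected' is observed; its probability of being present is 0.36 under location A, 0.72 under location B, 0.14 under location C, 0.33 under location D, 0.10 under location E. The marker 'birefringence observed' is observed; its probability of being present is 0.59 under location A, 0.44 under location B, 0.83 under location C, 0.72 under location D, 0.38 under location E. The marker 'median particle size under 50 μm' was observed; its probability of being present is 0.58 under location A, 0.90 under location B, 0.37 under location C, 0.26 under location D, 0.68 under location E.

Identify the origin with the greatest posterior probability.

By Bayes' rule with conditional independence, the unnormalized weight for each hypothesis is prior × ∏ likelihoods:
  location A: 0.17 × 0.36 × 0.59 × 0.58 = 0.020943
  location B: 0.12 × 0.72 × 0.44 × 0.90 = 0.034214
  location C: 0.30 × 0.14 × 0.83 × 0.37 = 0.012898
  location D: 0.25 × 0.33 × 0.72 × 0.26 = 0.015444
  location E: 0.16 × 0.10 × 0.38 × 0.68 = 0.0041344
Marginal likelihood of the evidence = 0.087634.
P(location A | evidence) ≈ 0.020943 / 0.087634 ≈ 0.239
P(location B | evidence) ≈ 0.034214 / 0.087634 ≈ 0.390
P(location C | evidence) ≈ 0.012898 / 0.087634 ≈ 0.147
P(location D | evidence) ≈ 0.015444 / 0.087634 ≈ 0.176
P(location E | evidence) ≈ 0.0041344 / 0.087634 ≈ 0.047
The largest is 0.390, so location B is most probable.

location B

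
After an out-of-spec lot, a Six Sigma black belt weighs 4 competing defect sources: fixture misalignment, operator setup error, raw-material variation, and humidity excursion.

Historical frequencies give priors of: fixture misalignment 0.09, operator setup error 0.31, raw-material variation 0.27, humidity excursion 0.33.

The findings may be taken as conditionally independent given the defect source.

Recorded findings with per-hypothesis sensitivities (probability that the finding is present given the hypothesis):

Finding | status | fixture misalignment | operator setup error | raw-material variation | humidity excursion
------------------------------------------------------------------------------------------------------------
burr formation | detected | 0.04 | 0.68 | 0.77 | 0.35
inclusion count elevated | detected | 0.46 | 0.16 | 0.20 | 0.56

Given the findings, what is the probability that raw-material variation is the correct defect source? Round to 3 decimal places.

Multiply each prior by the joint likelihood of the evidence pattern:
  fixture misalignment: 0.09 × 0.04 × 0.46 = 0.001656
  operator setup error: 0.31 × 0.68 × 0.16 = 0.033728
  raw-material variation: 0.27 × 0.77 × 0.20 = 0.04158
  humidity excursion: 0.33 × 0.35 × 0.56 = 0.06468
Normalizing constant Z = 0.001656 + 0.033728 + 0.04158 + 0.06468 = 0.14164.
P(raw-material variation | evidence) = 0.04158 / 0.14164 ≈ 0.294.

0.294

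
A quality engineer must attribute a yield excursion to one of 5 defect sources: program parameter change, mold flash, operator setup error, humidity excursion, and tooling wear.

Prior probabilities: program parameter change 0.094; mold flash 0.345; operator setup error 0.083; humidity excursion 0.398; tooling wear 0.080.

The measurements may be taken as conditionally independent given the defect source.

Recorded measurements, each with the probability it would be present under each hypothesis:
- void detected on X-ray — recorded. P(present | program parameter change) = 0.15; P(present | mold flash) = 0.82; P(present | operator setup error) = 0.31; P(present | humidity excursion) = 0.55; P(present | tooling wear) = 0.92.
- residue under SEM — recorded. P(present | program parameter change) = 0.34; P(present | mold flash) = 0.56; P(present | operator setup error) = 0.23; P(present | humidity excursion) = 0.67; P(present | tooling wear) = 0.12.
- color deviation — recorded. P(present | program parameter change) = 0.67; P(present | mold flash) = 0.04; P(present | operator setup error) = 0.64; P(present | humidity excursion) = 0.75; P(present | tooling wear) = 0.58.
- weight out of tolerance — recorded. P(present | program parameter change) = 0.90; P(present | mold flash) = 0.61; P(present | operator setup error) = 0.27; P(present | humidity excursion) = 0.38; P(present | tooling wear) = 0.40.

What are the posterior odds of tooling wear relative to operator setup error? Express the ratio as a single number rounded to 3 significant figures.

2.00

Posterior odds equal prior odds times the likelihood ratio; only the two competing hypotheses matter.
  tooling wear: 0.080 × 0.92 × 0.12 × 0.58 × 0.40 = 0.002049
  operator setup error: 0.083 × 0.31 × 0.23 × 0.64 × 0.27 = 0.0010226
Odds(tooling wear : operator setup error) = 0.002049 / 0.0010226 ≈ 2.00.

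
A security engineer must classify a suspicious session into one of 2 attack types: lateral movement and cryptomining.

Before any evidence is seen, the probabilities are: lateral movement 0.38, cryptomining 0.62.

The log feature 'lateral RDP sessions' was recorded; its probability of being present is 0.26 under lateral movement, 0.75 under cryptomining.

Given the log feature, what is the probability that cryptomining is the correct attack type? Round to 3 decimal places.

Multiply each prior by the likelihood of the log feature:
  lateral movement: 0.38 × 0.26 = 0.0988
  cryptomining: 0.62 × 0.75 = 0.465
The unnormalized weights sum to 0.5638.
P(cryptomining | evidence) = 0.465 / 0.5638 ≈ 0.825.

0.825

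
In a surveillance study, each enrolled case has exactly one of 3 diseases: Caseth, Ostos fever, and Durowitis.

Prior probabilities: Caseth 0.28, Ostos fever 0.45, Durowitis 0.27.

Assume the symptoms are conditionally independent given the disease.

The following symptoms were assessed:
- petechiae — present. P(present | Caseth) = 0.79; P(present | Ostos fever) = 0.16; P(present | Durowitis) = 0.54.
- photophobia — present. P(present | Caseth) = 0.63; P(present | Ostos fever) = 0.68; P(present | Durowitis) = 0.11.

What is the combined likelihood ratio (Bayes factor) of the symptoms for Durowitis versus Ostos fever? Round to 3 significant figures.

0.546

Take the product of per-symptom likelihoods under each hypothesis, then divide.
  Durowitis: 0.54 × 0.11 = 0.0594
  Ostos fever: 0.16 × 0.68 = 0.1088
Bayes factor = 0.0594 / 0.1088 ≈ 0.546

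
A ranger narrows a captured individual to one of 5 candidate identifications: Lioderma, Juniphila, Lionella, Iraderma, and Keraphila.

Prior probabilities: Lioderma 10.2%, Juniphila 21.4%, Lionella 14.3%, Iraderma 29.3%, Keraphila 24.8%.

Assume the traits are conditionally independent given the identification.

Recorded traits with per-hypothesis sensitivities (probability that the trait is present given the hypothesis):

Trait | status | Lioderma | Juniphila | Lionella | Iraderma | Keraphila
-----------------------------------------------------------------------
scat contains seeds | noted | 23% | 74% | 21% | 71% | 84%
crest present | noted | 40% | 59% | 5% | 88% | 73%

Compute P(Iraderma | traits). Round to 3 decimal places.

By Bayes' rule with conditional independence, the unnormalized weight for each hypothesis is prior × ∏ likelihoods:
  Lioderma: 0.102 × 0.23 × 0.40 = 0.009384
  Juniphila: 0.214 × 0.74 × 0.59 = 0.093432
  Lionella: 0.143 × 0.21 × 0.05 = 0.0015015
  Iraderma: 0.293 × 0.71 × 0.88 = 0.18307
  Keraphila: 0.248 × 0.84 × 0.73 = 0.15207
The unnormalized weights sum to 0.43946.
P(Iraderma | evidence) = 0.18307 / 0.43946 ≈ 0.417.

0.417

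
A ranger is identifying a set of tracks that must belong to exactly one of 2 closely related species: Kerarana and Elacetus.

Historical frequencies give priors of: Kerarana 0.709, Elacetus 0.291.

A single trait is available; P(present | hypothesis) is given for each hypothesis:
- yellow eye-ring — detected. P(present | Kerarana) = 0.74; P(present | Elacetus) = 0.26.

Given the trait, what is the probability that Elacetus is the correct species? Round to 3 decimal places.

By Bayes' rule, the unnormalized weight for each hypothesis is prior × likelihood:
  Kerarana: 0.709 × 0.74 = 0.52466
  Elacetus: 0.291 × 0.26 = 0.07566
Normalizing constant Z = 0.52466 + 0.07566 = 0.60032.
P(Elacetus | evidence) = 0.07566 / 0.60032 ≈ 0.126.

0.126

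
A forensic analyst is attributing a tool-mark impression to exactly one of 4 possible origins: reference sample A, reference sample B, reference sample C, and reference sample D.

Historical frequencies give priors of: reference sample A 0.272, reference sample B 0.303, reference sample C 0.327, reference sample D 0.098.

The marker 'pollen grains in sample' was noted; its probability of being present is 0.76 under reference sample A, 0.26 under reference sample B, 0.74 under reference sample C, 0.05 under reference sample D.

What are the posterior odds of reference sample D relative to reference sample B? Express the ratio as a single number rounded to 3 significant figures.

0.0622

Unnormalized posterior weight (prior times the marker likelihood) for each of the two hypotheses:
  reference sample D: 0.098 × 0.05 = 0.0049
  reference sample B: 0.303 × 0.26 = 0.07878
Odds(reference sample D : reference sample B) = 0.0049 / 0.07878 ≈ 0.0622.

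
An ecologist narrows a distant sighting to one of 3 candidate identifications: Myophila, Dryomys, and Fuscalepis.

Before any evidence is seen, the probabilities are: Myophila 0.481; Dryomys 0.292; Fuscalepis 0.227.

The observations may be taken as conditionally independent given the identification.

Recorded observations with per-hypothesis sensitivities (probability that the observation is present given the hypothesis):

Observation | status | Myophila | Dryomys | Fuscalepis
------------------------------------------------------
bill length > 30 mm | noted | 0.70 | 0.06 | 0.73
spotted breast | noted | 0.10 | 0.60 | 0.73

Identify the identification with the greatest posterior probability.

By Bayes' rule with conditional independence, the unnormalized weight for each hypothesis is prior × ∏ likelihoods:
  Myophila: 0.481 × 0.70 × 0.10 = 0.03367
  Dryomys: 0.292 × 0.06 × 0.60 = 0.010512
  Fuscalepis: 0.227 × 0.73 × 0.73 = 0.12097
Marginal likelihood of the evidence = 0.16515.
P(Myophila | evidence) ≈ 0.03367 / 0.16515 ≈ 0.204
P(Dryomys | evidence) ≈ 0.010512 / 0.16515 ≈ 0.064
P(Fuscalepis | evidence) ≈ 0.12097 / 0.16515 ≈ 0.732
The largest is 0.732, so Fuscalepis is most probable.

Fuscalepis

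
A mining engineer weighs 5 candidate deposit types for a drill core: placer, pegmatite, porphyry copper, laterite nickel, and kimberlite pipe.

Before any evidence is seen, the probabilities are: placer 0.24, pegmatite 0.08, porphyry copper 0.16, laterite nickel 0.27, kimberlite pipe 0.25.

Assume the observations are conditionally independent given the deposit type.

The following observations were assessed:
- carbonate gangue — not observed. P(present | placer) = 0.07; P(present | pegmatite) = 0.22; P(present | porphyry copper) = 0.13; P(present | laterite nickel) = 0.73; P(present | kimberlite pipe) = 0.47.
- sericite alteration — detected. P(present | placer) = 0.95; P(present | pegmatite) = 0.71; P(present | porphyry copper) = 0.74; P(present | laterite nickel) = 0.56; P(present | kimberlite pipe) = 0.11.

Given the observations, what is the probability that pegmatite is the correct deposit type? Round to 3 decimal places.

For each hypothesis, the unnormalized posterior weight is prior × product of the observation likelihoods (using 1 − P(present | H) for each absent observation):
  placer: 0.24 × (1 − 0.07) × 0.95 = 0.21204
  pegmatite: 0.08 × (1 − 0.22) × 0.71 = 0.044304
  porphyry copper: 0.16 × (1 − 0.13) × 0.74 = 0.10301
  laterite nickel: 0.27 × (1 − 0.73) × 0.56 = 0.040824
  kimberlite pipe: 0.25 × (1 − 0.47) × 0.11 = 0.014575
Marginal likelihood of the evidence = 0.41475.
P(pegmatite | evidence) = 0.044304 / 0.41475 ≈ 0.107.

0.107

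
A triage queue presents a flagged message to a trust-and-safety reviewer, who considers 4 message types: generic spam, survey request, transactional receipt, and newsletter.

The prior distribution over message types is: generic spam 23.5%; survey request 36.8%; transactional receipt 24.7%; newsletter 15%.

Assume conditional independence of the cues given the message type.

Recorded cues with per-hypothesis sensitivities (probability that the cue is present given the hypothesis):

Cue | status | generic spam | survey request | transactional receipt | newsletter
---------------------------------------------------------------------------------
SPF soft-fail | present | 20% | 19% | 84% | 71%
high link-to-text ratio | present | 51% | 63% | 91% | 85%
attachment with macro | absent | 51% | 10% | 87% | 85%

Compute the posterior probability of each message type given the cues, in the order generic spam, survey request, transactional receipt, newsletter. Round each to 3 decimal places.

Multiply each prior by the joint likelihood of the cue pattern (using 1 − P(present | H) for each absent cue):
  generic spam: 0.235 × 0.20 × 0.51 × (1 − 0.51) = 0.011745
  survey request: 0.368 × 0.19 × 0.63 × (1 − 0.10) = 0.039645
  transactional receipt: 0.247 × 0.84 × 0.91 × (1 − 0.87) = 0.024545
  newsletter: 0.150 × 0.71 × 0.85 × (1 − 0.85) = 0.013579
The unnormalized weights sum to 0.089514.
P(generic spam | evidence) = 0.011745 / 0.089514 ≈ 0.131
P(survey request | evidence) = 0.039645 / 0.089514 ≈ 0.443
P(transactional receipt | evidence) = 0.024545 / 0.089514 ≈ 0.274
P(newsletter | evidence) = 0.013579 / 0.089514 ≈ 0.152

0.131, 0.443, 0.274, 0.152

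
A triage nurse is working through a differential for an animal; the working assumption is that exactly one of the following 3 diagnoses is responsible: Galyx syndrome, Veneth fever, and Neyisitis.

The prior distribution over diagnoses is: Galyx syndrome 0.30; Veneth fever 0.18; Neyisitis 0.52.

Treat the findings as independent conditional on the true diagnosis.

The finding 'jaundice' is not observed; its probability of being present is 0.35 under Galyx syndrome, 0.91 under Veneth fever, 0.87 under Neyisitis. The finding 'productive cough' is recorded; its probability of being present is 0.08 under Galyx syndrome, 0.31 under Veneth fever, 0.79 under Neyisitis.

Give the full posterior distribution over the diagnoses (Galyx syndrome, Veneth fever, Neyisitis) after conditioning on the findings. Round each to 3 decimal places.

0.211, 0.068, 0.721

By Bayes' rule with conditional independence, the unnormalized weight for each hypothesis is prior × ∏ likelihoods (using 1 − P(present | H) for each absent finding):
  Galyx syndrome: 0.30 × (1 − 0.35) × 0.08 = 0.0156
  Veneth fever: 0.18 × (1 − 0.91) × 0.31 = 0.005022
  Neyisitis: 0.52 × (1 − 0.87) × 0.79 = 0.053404
Normalizing constant Z = 0.0156 + 0.005022 + 0.053404 = 0.074026.
P(Galyx syndrome | evidence) = 0.0156 / 0.074026 ≈ 0.211
P(Veneth fever | evidence) = 0.005022 / 0.074026 ≈ 0.068
P(Neyisitis | evidence) = 0.053404 / 0.074026 ≈ 0.721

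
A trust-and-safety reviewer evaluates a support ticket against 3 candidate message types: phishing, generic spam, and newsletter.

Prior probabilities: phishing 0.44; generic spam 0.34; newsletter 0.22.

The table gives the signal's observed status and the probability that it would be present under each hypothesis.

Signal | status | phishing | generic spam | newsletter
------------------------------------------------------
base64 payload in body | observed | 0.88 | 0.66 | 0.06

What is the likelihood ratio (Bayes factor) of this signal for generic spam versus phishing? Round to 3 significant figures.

Likelihood of this signal under each hypothesis:
  generic spam: 0.66
  phishing: 0.88
Bayes factor = 0.66 / 0.88 ≈ 0.750

0.750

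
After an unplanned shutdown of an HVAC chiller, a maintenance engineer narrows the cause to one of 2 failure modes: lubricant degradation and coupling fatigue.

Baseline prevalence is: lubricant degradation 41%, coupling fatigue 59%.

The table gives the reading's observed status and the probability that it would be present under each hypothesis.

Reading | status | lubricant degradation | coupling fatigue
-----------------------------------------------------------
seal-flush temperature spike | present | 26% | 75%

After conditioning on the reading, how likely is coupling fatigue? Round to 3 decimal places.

Multiply each prior by the likelihood of the reading:
  lubricant degradation: 0.41 × 0.26 = 0.1066
  coupling fatigue: 0.59 × 0.75 = 0.4425
The unnormalized weights sum to 0.5491.
P(coupling fatigue | evidence) = 0.4425 / 0.5491 ≈ 0.806.

0.806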